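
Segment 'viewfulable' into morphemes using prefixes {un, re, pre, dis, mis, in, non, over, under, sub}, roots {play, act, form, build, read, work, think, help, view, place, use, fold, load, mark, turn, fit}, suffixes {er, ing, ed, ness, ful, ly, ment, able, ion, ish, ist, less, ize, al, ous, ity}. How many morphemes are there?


Segmenting 'viewfulable' against the inventory:
  'view' -> root (morpheme 1)
  'ful' -> suffix (morpheme 2)
  'able' -> suffix (morpheme 3)
Total morphemes: 3

3


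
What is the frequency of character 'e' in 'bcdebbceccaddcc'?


Scanning 'bcdebbceccaddcc' for 'e':
  Position 3: 'e' -> MATCH (count: 1)
  Position 7: 'e' -> MATCH (count: 2)
Total occurrences of 'e': 2

2


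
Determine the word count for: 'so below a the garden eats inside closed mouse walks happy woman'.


Counting words by splitting on spaces:
  Word 1: 'so'
  Word 2: 'below'
  Word 3: 'a'
  Word 4: 'the'
  Word 5: 'garden'
  Word 6: 'eats'
  Word 7: 'inside'
  Word 8: 'closed'
  Word 9: 'mouse'
  Word 10: 'walks'
  Word 11: 'happy'
  Word 12: 'woman'
Total words: 12

12


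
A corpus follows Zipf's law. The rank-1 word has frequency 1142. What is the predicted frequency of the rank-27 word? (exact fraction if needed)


Zipf's law: freq(rank) = f1 / rank
f1 = 1142, rank = 27
freq = 1142 / 27
GCD(1142, 27) = 1
Simplified: 1142/27

1142/27


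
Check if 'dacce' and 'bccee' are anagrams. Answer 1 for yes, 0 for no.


Sort characters of 'dacce': 'accde'
Sort characters of 'bccee': 'bccee'
Sorted forms differ -> they are NOT anagrams
Result: 0

0


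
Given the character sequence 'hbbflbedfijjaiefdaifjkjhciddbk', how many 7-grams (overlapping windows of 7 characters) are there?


String 'hbbflbedfijjaiefdaifjkjhciddbk' has length L = 30.
Number of overlapping n-grams = L - n + 1
Substituting: 30 - 7 + 1 = 24

24


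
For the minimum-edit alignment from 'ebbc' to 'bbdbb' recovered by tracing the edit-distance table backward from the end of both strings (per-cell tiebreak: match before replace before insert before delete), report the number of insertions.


Edit distance = 3. Backtracking from cell (4, 5) with preference match > replace > insert > delete,
then listing the resulting alignment 'ebbc' -> 'bbdbb' left to right:
  Step 1: replace e->b
  Step 2: keep 'b'
  Step 3: insert 'd' [insertion #1]
  Step 4: keep 'b'
  Step 5: replace c->b
Total insertions: 1

1


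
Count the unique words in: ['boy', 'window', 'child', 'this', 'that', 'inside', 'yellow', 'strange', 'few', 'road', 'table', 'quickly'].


Listing all tokens and tracking unique types:
  Token 1: 'boy' -> NEW (unique so far: 1)
  Token 2: 'window' -> NEW (unique so far: 2)
  Token 3: 'child' -> NEW (unique so far: 3)
  Token 4: 'this' -> NEW (unique so far: 4)
  Token 5: 'that' -> NEW (unique so far: 5)
  Token 6: 'inside' -> NEW (unique so far: 6)
  Token 7: 'yellow' -> NEW (unique so far: 7)
  Token 8: 'strange' -> NEW (unique so far: 8)
  Token 9: 'few' -> NEW (unique so far: 9)
  Token 10: 'road' -> NEW (unique so far: 10)
  Token 11: 'table' -> NEW (unique so far: 11)
  Token 12: 'quickly' -> NEW (unique so far: 12)
Unique types: ('boy', 'child', 'few', 'inside', 'quickly', 'road', 'strange', 'table', 'that', 'this', 'window', 'yellow')
Vocabulary size: 12

12


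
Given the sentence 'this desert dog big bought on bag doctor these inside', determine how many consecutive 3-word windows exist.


Word trigrams from [10] words:
  Trigram 1: (this desert dog)
  Trigram 2: (desert dog big)
  Trigram 3: (dog big bought)
  Trigram 4: (big bought on)
  Trigram 5: (bought on bag)
  Trigram 6: (on bag doctor)
  Trigram 7: (bag doctor these)
  Trigram 8: (doctor these inside)
Total word trigrams: 10 - 2 = 8

8


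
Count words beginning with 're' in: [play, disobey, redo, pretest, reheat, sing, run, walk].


Checking each word for prefix 're':
  'play' -> no (count: 0)
  'disobey' -> no (count: 0)
  'redo' -> YES, starts with 're' (count: 1)
  'pretest' -> no (count: 1)
  'reheat' -> YES, starts with 're' (count: 2)
  'sing' -> no (count: 2)
  'run' -> no (count: 2)
  'walk' -> no (count: 2)
Total with prefix 're': 2

2


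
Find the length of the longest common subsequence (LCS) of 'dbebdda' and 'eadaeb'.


DP table for LCS of 'dbebdda' and 'eadaeb':
       e  a  d  a  e  b
    0  0  0  0  0  0  0
  d 0  0  0  1  1  1  1
  b 0  0  0  1  1  1  2
  e 0  1  1  1  1  2  2
  b 0  1  1  1  1  2  3
  d 0  1  1  2  2  2  3
  d 0  1  1  2  2  2  3
  a 0  1  2  2  3  3  3
LCS: 'deb'
LCS length = 3

3


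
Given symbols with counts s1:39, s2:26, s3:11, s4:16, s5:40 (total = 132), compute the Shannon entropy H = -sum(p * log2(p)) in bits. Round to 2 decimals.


Computing entropy H = -sum(p_i * log2(p_i)):
  s1: p = 39/132 = 0.2955, -p*log2(p) = 0.5197
  s2: p = 26/132 = 0.1970, -p*log2(p) = 0.4617
  s3: p = 11/132 = 0.0833, -p*log2(p) = 0.2987
  s4: p = 16/132 = 0.1212, -p*log2(p) = 0.3690
  s5: p = 40/132 = 0.3030, -p*log2(p) = 0.5220
H = sum of terms = 2.1711
Rounded to 2 decimals: 2.17

2.17


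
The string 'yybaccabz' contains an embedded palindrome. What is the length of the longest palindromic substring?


Scanning 'yybaccabz' for palindromic substrings.
Substring at positions 2-7: 'baccab'.
Check: reverse('baccab') = 'baccab' -> palindrome confirmed.
Neighbouring characters ('y' / 'z') break symmetry, so it cannot extend further.
No longer palindromic substring exists; longest length = 6

6


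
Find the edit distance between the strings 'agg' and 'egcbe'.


Building DP table for s1='agg' (len 3) and s2='egcbe' (len 5):
       e  g  c  b  e
    0  1  2  3  4  5
  a 1  1  2  3  4  5
  g 2  2  1  2  3  4
  g 3  3  2  2  3  4
Edit distance = dp[3][5] = 4

4


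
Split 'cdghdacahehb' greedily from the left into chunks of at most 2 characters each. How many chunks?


'cdghdacahehb' has 12 characters.
Chunking with max size 2:
  Chunk 1: 'cd' (positions 0-1)
  Chunk 2: 'gh' (positions 2-3)
  Chunk 3: 'da' (positions 4-5)
  Chunk 4: 'ca' (positions 6-7)
  Chunk 5: 'he' (positions 8-9)
  Chunk 6: 'hb' (positions 10-11)
Total chunks: ceil(12 / 2) = 6

6


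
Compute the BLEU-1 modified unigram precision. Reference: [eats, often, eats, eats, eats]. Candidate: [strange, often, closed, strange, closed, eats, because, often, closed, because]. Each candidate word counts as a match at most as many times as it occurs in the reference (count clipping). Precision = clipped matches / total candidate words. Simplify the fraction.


Reference word counts: {'eats': 4, 'often': 1}
Checking each candidate word (with clipping):
  'strange' -> not in reference -> no match (matches: 0)
  'often' -> in reference (ref count 1, used 1/1) -> match (matches: 1)
  'closed' -> not in reference -> no match (matches: 1)
  'strange' -> not in reference -> no match (matches: 1)
  'closed' -> not in reference -> no match (matches: 1)
  'eats' -> in reference (ref count 4, used 1/4) -> match (matches: 2)
  'because' -> not in reference -> no match (matches: 2)
  'often' -> ref count 1 already used up (1/1) -> clipped, no match (matches: 2)
  'closed' -> not in reference -> no match (matches: 2)
  'because' -> not in reference -> no match (matches: 2)
Clipped matches: 2, Candidate length: 10
Precision = 2/10 = 1/5

1/5


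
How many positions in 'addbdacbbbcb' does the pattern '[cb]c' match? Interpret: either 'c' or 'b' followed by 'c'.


Pattern: [cb]c means either 'c' or 'b' followed by 'c'.
Scanning 'addbdacbbbcb' position-by-position:
  Pos 0: window 'ad' -> no
  Pos 1: window 'dd' -> no
  Pos 2: window 'db' -> no
  Pos 3: window 'bd' -> no
  Pos 4: window 'da' -> no
  Pos 5: window 'ac' -> no
  Pos 6: window 'cb' -> no
  Pos 7: window 'bb' -> no
  Pos 8: window 'bb' -> no
  Pos 9: window 'bc' -> MATCH
  Pos 10: window 'cb' -> no
  Pos 11: window 'b' -> no
Total matches: 1

1


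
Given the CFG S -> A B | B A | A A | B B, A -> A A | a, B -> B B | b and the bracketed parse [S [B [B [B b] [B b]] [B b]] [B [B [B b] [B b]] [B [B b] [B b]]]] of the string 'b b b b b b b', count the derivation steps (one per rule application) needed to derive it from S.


Every bracketed nonterminal node [X ...] in the tree is produced by exactly one rule application.
Reading the tree off as a leftmost derivation:
  Step 1: S  =>  B B   (applied S -> B B)
  Step 2: B B  =>  B B B   (applied B -> B B)
  Step 3: B B B  =>  B B B B   (applied B -> B B)
  Step 4: B B B B  =>  b B B B   (applied B -> b)
  Step 5: b B B B  =>  b b B B   (applied B -> b)
  Step 6: b b B B  =>  b b b B   (applied B -> b)
  Step 7: b b b B  =>  b b b B B   (applied B -> B B)
  Step 8: b b b B B  =>  b b b B B B   (applied B -> B B)
  Step 9: b b b B B B  =>  b b b b B B   (applied B -> b)
  Step 10: b b b b B B  =>  b b b b b B   (applied B -> b)
  Step 11: b b b b b B  =>  b b b b b B B   (applied B -> B B)
  Step 12: b b b b b B B  =>  b b b b b b B   (applied B -> b)
  Step 13: b b b b b b B  =>  b b b b b b b   (applied B -> b)
Final yield: b b b b b b b
Total rewrite steps: 13

13


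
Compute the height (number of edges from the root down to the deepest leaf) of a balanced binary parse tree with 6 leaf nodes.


In a balanced binary tree with n leaves the deepest leaf is ceil(log2(n)) edges below the root.
log2(6) = 2.5850
ceil(2.5850) = 3
height (edges) = 3

3


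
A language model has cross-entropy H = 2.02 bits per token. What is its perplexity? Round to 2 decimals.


Perplexity formula: PP = 2^H
H = 2.02
PP = 2^2.02
Decompose: 2^2.02 = 2^2 * 2^0.02
2^2 = 4, 2^0.02 ~ 1.0139595
PP ~ 4 * 1.0139595 = 4.0558380
Rounded to 2 decimals: 4.06

4.06


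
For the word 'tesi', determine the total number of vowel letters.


Scanning each character of 'tesi':
  Position 1: 't' -> consonant (running count: 0)
  Position 2: 'e' -> vowel (running count: 1)
  Position 3: 's' -> consonant (running count: 1)
  Position 4: 'i' -> vowel (running count: 2)
Total vowels: 2

2


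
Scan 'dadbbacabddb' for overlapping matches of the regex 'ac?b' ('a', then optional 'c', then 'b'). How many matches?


Pattern: ac?b means 'a', then optional 'c', then 'b'.
Scanning 'dadbbacabddb' position-by-position:
  Pos 0: window 'dad' -> no
  Pos 1: window 'adb' -> no
  Pos 2: window 'dbb' -> no
  Pos 3: window 'bba' -> no
  Pos 4: window 'bac' -> no
  Pos 5: window 'aca' -> no
  Pos 6: window 'cab' -> no
  Pos 7: window 'abd' -> MATCH
  Pos 8: window 'bdd' -> no
  Pos 9: window 'ddb' -> no
  Pos 10: window 'db' -> no
  Pos 11: window 'b' -> no
Total matches: 1

1


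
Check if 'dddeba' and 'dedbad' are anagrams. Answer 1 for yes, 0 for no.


Sort characters of 'dddeba': 'abddde'
Sort characters of 'dedbad': 'abddde'
Sorted forms match -> they ARE anagrams
Result: 1

1


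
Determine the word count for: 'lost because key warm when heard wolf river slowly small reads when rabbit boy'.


Counting words by splitting on spaces:
  Word 1: 'lost'
  Word 2: 'because'
  Word 3: 'key'
  Word 4: 'warm'
  Word 5: 'when'
  Word 6: 'heard'
  Word 7: 'wolf'
  Word 8: 'river'
  Word 9: 'slowly'
  Word 10: 'small'
  Word 11: 'reads'
  Word 12: 'when'
  Word 13: 'rabbit'
  Word 14: 'boy'
Total words: 14

14


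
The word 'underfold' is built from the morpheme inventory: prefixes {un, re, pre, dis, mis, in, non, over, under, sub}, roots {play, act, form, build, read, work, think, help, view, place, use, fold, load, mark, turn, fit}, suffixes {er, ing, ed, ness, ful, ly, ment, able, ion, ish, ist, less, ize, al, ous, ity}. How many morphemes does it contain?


Segmenting 'underfold' against the inventory:
  'under' -> prefix (morpheme 1)
  'fold' -> root (morpheme 2)
Total morphemes: 2

2


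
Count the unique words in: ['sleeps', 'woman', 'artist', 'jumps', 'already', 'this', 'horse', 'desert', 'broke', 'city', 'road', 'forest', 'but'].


Listing all tokens and tracking unique types:
  Token 1: 'sleeps' -> NEW (unique so far: 1)
  Token 2: 'woman' -> NEW (unique so far: 2)
  Token 3: 'artist' -> NEW (unique so far: 3)
  Token 4: 'jumps' -> NEW (unique so far: 4)
  Token 5: 'already' -> NEW (unique so far: 5)
  Token 6: 'this' -> NEW (unique so far: 6)
  Token 7: 'horse' -> NEW (unique so far: 7)
  Token 8: 'desert' -> NEW (unique so far: 8)
  Token 9: 'broke' -> NEW (unique so far: 9)
  Token 10: 'city' -> NEW (unique so far: 10)
  Token 11: 'road' -> NEW (unique so far: 11)
  Token 12: 'forest' -> NEW (unique so far: 12)
  Token 13: 'but' -> NEW (unique so far: 13)
Unique types: ('already', 'artist', 'broke', 'but', 'city', 'desert', 'forest', 'horse', 'jumps', 'road', 'sleeps', 'this', 'woman')
Vocabulary size: 13

13


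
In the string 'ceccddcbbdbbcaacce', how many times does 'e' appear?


Scanning 'ceccddcbbdbbcaacce' for 'e':
  Position 1: 'e' -> MATCH (count: 1)
  Position 17: 'e' -> MATCH (count: 2)
Total occurrences of 'e': 2

2


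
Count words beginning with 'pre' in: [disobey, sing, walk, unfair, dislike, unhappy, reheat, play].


Checking each word for prefix 'pre':
  'disobey' -> no (count: 0)
  'sing' -> no (count: 0)
  'walk' -> no (count: 0)
  'unfair' -> no (count: 0)
  'dislike' -> no (count: 0)
  'unhappy' -> no (count: 0)
  'reheat' -> no (count: 0)
  'play' -> no (count: 0)
Total with prefix 'pre': 0

0


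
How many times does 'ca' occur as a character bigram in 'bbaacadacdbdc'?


Scanning 'bbaacadacdbdc' for bigram 'ca':
  Position 0: 'bb' -> no
  Position 1: 'ba' -> no
  Position 2: 'aa' -> no
  Position 3: 'ac' -> no
  Position 4: 'ca' -> MATCH
  Position 5: 'ad' -> no
  Position 6: 'da' -> no
  Position 7: 'ac' -> no
  Position 8: 'cd' -> no
  Position 9: 'db' -> no
  Position 10: 'bd' -> no
  Position 11: 'dc' -> no
Total matches: 1

1


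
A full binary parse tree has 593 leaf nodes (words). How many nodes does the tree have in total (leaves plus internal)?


Leaf nodes (terminals): 593
Internal nodes = n - 1 = 593 - 1 = 592
Total = leaves + internal = 593 + 592 = 1185

1185


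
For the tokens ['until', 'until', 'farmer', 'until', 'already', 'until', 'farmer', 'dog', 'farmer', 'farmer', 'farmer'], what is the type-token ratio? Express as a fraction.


Tokens: 11
Unique types: ('already', 'dog', 'farmer', 'until') = 4
TTR = 4/11
Already in lowest terms.

4/11


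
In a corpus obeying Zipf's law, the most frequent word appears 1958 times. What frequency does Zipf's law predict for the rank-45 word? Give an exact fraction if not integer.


Zipf's law: freq(rank) = f1 / rank
f1 = 1958, rank = 45
freq = 1958 / 45
GCD(1958, 45) = 1
Simplified: 1958/45

1958/45


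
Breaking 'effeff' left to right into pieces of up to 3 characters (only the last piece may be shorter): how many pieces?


'effeff' has 6 characters.
Chunking with max size 3:
  Chunk 1: 'eff' (positions 0-2)
  Chunk 2: 'eff' (positions 3-5)
Total chunks: ceil(6 / 3) = 2

2


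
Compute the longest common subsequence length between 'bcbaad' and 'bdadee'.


DP table for LCS of 'bcbaad' and 'bdadee':
       b  d  a  d  e  e
    0  0  0  0  0  0  0
  b 0  1  1  1  1  1  1
  c 0  1  1  1  1  1  1
  b 0  1  1  1  1  1  1
  a 0  1  1  2  2  2  2
  a 0  1  1  2  2  2  2
  d 0  1  2  2  3  3  3
LCS: 'bad'
LCS length = 3

3


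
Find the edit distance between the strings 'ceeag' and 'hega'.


Building DP table for s1='ceeag' (len 5) and s2='hega' (len 4):
       h  e  g  a
    0  1  2  3  4
  c 1  1  2  3  4
  e 2  2  1  2  3
  e 3  3  2  2  3
  a 4  4  3  3  2
  g 5  5  4  3  3
Edit distance = dp[5][4] = 3

3


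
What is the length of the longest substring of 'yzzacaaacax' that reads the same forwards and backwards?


Scanning 'yzzacaaacax' for palindromic substrings.
Substring at positions 3-9: 'acaaaca'.
Check: reverse('acaaaca') = 'acaaaca' -> palindrome confirmed.
Neighbouring characters ('z' / 'x') break symmetry, so it cannot extend further.
No longer palindromic substring exists; longest length = 7

7


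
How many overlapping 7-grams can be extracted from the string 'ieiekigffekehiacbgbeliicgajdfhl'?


String 'ieiekigffekehiacbgbeliicgajdfhl' has length L = 31.
Number of overlapping n-grams = L - n + 1
Substituting: 31 - 7 + 1 = 25

25


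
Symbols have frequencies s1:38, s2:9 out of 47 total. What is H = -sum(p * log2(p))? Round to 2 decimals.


Computing entropy H = -sum(p_i * log2(p_i)):
  s1: p = 38/47 = 0.8085, -p*log2(p) = 0.2479
  s2: p = 9/47 = 0.1915, -p*log2(p) = 0.4566
H = sum of terms = 0.7045
Rounded to 2 decimals: 0.70

0.70


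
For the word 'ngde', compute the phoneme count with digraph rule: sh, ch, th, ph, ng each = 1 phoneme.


Parsing 'ngde' greedily, digraphs first:
  'ng' -> digraph (1 consonant phoneme) (phonemes so far: 1)
  'd' -> consonant phoneme (phonemes so far: 2)
  'e' -> vowel phoneme (phonemes so far: 3)
Total phonemes: 3

3


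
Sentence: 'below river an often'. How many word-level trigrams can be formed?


Word trigrams from [4] words:
  Trigram 1: (below river an)
  Trigram 2: (river an often)
Total word trigrams: 4 - 2 = 2

2


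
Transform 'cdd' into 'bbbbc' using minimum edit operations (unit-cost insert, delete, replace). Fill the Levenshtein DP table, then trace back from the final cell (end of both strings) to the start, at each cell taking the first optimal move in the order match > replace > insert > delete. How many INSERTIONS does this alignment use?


Edit distance = 5. Backtracking from cell (3, 5) with preference match > replace > insert > delete,
then listing the resulting alignment 'cdd' -> 'bbbbc' left to right:
  Step 1: insert 'b' [insertion #1]
  Step 2: insert 'b' [insertion #2]
  Step 3: replace c->b
  Step 4: replace d->b
  Step 5: replace d->c
Total insertions: 2

2


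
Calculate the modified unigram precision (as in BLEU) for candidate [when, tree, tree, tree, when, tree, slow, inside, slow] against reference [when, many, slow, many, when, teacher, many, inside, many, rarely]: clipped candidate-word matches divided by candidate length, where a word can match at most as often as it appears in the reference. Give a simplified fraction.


Reference word counts: {'inside': 1, 'many': 4, 'rarely': 1, 'slow': 1, 'teacher': 1, 'when': 2}
Checking each candidate word (with clipping):
  'when' -> in reference (ref count 2, used 1/2) -> match (matches: 1)
  'tree' -> not in reference -> no match (matches: 1)
  'tree' -> not in reference -> no match (matches: 1)
  'tree' -> not in reference -> no match (matches: 1)
  'when' -> in reference (ref count 2, used 2/2) -> match (matches: 2)
  'tree' -> not in reference -> no match (matches: 2)
  'slow' -> in reference (ref count 1, used 1/1) -> match (matches: 3)
  'inside' -> in reference (ref count 1, used 1/1) -> match (matches: 4)
  'slow' -> ref count 1 already used up (1/1) -> clipped, no match (matches: 4)
Clipped matches: 4, Candidate length: 9
Precision = 4/9

4/9


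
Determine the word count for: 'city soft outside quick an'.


Counting words by splitting on spaces:
  Word 1: 'city'
  Word 2: 'soft'
  Word 3: 'outside'
  Word 4: 'quick'
  Word 5: 'an'
Total words: 5

5


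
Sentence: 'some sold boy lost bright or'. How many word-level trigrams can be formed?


Word trigrams from [6] words:
  Trigram 1: (some sold boy)
  Trigram 2: (sold boy lost)
  Trigram 3: (boy lost bright)
  Trigram 4: (lost bright or)
Total word trigrams: 6 - 2 = 4

4


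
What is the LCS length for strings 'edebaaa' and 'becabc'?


DP table for LCS of 'edebaaa' and 'becabc':
       b  e  c  a  b  c
    0  0  0  0  0  0  0
  e 0  0  1  1  1  1  1
  d 0  0  1  1  1  1  1
  e 0  0  1  1  1  1  1
  b 0  1  1  1  1  2  2
  a 0  1  1  1  2  2  2
  a 0  1  1  1  2  2  2
  a 0  1  1  1  2  2  2
LCS: 'eb'
LCS length = 2

2


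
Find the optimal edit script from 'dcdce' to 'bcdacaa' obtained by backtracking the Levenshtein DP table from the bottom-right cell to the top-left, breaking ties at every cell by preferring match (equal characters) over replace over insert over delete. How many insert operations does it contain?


Edit distance = 4. Backtracking from cell (5, 7) with preference match > replace > insert > delete,
then listing the resulting alignment 'dcdce' -> 'bcdacaa' left to right:
  Step 1: replace d->b
  Step 2: keep 'c'
  Step 3: keep 'd'
  Step 4: insert 'a' [insertion #1]
  Step 5: keep 'c'
  Step 6: insert 'a' [insertion #2]
  Step 7: replace e->a
Total insertions: 2

2


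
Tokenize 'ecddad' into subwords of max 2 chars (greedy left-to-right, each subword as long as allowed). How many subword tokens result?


'ecddad' has 6 characters.
Chunking with max size 2:
  Chunk 1: 'ec' (positions 0-1)
  Chunk 2: 'dd' (positions 2-3)
  Chunk 3: 'ad' (positions 4-5)
Total chunks: ceil(6 / 2) = 3

3


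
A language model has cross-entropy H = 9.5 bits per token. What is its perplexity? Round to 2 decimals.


Perplexity formula: PP = 2^H
H = 9.5
PP = 2^9.5
Decompose: 2^9.5 = 2^9 * 2^0.5 = 2^9 * sqrt(2)
2^9 = 512, sqrt(2) ~ 1.4142136
PP ~ 512 * 1.4142136 = 724.0773632
Rounded to 2 decimals: 724.08

724.08


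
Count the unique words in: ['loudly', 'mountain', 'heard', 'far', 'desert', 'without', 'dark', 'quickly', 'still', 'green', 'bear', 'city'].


Listing all tokens and tracking unique types:
  Token 1: 'loudly' -> NEW (unique so far: 1)
  Token 2: 'mountain' -> NEW (unique so far: 2)
  Token 3: 'heard' -> NEW (unique so far: 3)
  Token 4: 'far' -> NEW (unique so far: 4)
  Token 5: 'desert' -> NEW (unique so far: 5)
  Token 6: 'without' -> NEW (unique so far: 6)
  Token 7: 'dark' -> NEW (unique so far: 7)
  Token 8: 'quickly' -> NEW (unique so far: 8)
  Token 9: 'still' -> NEW (unique so far: 9)
  Token 10: 'green' -> NEW (unique so far: 10)
  Token 11: 'bear' -> NEW (unique so far: 11)
  Token 12: 'city' -> NEW (unique so far: 12)
Unique types: ('bear', 'city', 'dark', 'desert', 'far', 'green', 'heard', 'loudly', 'mountain', 'quickly', 'still', 'without')
Vocabulary size: 12

12


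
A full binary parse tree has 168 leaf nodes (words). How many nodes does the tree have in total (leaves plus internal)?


Leaf nodes (terminals): 168
Internal nodes = n - 1 = 168 - 1 = 167
Total = leaves + internal = 168 + 167 = 335

335


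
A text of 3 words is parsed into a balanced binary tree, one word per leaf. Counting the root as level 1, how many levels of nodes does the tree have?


In a balanced binary tree with n leaves the deepest leaf is ceil(log2(n)) edges below the root,
so counting node levels inclusive of root and leaves gives ceil(log2(n)) + 1 levels.
log2(3) = 1.5850
ceil(1.5850) = 2
levels = 2 + 1 = 3

3


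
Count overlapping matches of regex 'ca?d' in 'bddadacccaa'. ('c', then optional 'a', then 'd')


Pattern: ca?d means 'c', then optional 'a', then 'd'.
Scanning 'bddadacccaa' position-by-position:
  Pos 0: window 'bdd' -> no
  Pos 1: window 'dda' -> no
  Pos 2: window 'dad' -> no
  Pos 3: window 'ada' -> no
  Pos 4: window 'dac' -> no
  Pos 5: window 'acc' -> no
  Pos 6: window 'ccc' -> no
  Pos 7: window 'cca' -> no
  Pos 8: window 'caa' -> no
  Pos 9: window 'aa' -> no
  Pos 10: window 'a' -> no
Total matches: 0

0


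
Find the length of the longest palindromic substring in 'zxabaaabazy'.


Scanning 'zxabaaabazy' for palindromic substrings.
Substring at positions 2-8: 'abaaaba'.
Check: reverse('abaaaba') = 'abaaaba' -> palindrome confirmed.
Neighbouring characters ('x' / 'z') break symmetry, so it cannot extend further.
No longer palindromic substring exists; longest length = 7

7


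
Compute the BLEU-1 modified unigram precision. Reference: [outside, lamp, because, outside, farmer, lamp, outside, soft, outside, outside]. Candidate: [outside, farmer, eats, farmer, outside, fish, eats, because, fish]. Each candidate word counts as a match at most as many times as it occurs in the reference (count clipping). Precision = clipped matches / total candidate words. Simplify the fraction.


Reference word counts: {'because': 1, 'farmer': 1, 'lamp': 2, 'outside': 5, 'soft': 1}
Checking each candidate word (with clipping):
  'outside' -> in reference (ref count 5, used 1/5) -> match (matches: 1)
  'farmer' -> in reference (ref count 1, used 1/1) -> match (matches: 2)
  'eats' -> not in reference -> no match (matches: 2)
  'farmer' -> ref count 1 already used up (1/1) -> clipped, no match (matches: 2)
  'outside' -> in reference (ref count 5, used 2/5) -> match (matches: 3)
  'fish' -> not in reference -> no match (matches: 3)
  'eats' -> not in reference -> no match (matches: 3)
  'because' -> in reference (ref count 1, used 1/1) -> match (matches: 4)
  'fish' -> not in reference -> no match (matches: 4)
Clipped matches: 4, Candidate length: 9
Precision = 4/9

4/9


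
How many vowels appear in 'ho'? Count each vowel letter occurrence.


Scanning each character of 'ho':
  Position 1: 'h' -> consonant (running count: 0)
  Position 2: 'o' -> vowel (running count: 1)
Total vowels: 1

1


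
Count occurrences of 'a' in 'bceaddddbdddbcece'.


Scanning 'bceaddddbdddbcece' for 'a':
  Position 3: 'a' -> MATCH (count: 1)
Total occurrences of 'a': 1

1


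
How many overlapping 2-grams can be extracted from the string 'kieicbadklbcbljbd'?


String 'kieicbadklbcbljbd' has length L = 17.
Number of overlapping n-grams = L - n + 1
Substituting: 17 - 2 + 1 = 16

16


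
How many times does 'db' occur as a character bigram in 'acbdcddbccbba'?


Scanning 'acbdcddbccbba' for bigram 'db':
  Position 0: 'ac' -> no
  Position 1: 'cb' -> no
  Position 2: 'bd' -> no
  Position 3: 'dc' -> no
  Position 4: 'cd' -> no
  Position 5: 'dd' -> no
  Position 6: 'db' -> MATCH
  Position 7: 'bc' -> no
  Position 8: 'cc' -> no
  Position 9: 'cb' -> no
  Position 10: 'bb' -> no
  Position 11: 'ba' -> no
Total matches: 1

1


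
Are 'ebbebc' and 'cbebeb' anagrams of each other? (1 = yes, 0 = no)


Sort characters of 'ebbebc': 'bbbcee'
Sort characters of 'cbebeb': 'bbbcee'
Sorted forms match -> they ARE anagrams
Result: 1

1


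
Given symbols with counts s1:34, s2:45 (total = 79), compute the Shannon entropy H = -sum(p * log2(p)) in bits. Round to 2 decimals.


Computing entropy H = -sum(p_i * log2(p_i)):
  s1: p = 34/79 = 0.4304, -p*log2(p) = 0.5235
  s2: p = 45/79 = 0.5696, -p*log2(p) = 0.4625
H = sum of terms = 0.9860
Rounded to 2 decimals: 0.99

0.99


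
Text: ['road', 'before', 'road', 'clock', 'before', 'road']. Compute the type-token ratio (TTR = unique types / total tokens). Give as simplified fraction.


Tokens: 6
Unique types: ('before', 'clock', 'road') = 3
TTR = 3/6
Simplify: divide both by 3 -> 1/2
TTR = 1/2

1/2


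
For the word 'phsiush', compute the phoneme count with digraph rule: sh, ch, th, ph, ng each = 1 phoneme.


Parsing 'phsiush' greedily, digraphs first:
  'ph' -> digraph (1 consonant phoneme) (phonemes so far: 1)
  's' -> consonant phoneme (phonemes so far: 2)
  'i' -> vowel phoneme (phonemes so far: 3)
  'u' -> vowel phoneme (phonemes so far: 4)
  'sh' -> digraph (1 consonant phoneme) (phonemes so far: 5)
Total phonemes: 5

5


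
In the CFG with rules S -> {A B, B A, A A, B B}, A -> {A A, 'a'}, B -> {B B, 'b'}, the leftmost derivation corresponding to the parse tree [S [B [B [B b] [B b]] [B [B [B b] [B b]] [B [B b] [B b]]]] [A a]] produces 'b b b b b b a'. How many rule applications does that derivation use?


Every bracketed nonterminal node [X ...] in the tree is produced by exactly one rule application.
Reading the tree off as a leftmost derivation:
  Step 1: S  =>  B A   (applied S -> B A)
  Step 2: B A  =>  B B A   (applied B -> B B)
  Step 3: B B A  =>  B B B A   (applied B -> B B)
  Step 4: B B B A  =>  b B B A   (applied B -> b)
  Step 5: b B B A  =>  b b B A   (applied B -> b)
  Step 6: b b B A  =>  b b B B A   (applied B -> B B)
  Step 7: b b B B A  =>  b b B B B A   (applied B -> B B)
  Step 8: b b B B B A  =>  b b b B B A   (applied B -> b)
  Step 9: b b b B B A  =>  b b b b B A   (applied B -> b)
  Step 10: b b b b B A  =>  b b b b B B A   (applied B -> B B)
  Step 11: b b b b B B A  =>  b b b b b B A   (applied B -> b)
  Step 12: b b b b b B A  =>  b b b b b b A   (applied B -> b)
  Step 13: b b b b b b A  =>  b b b b b b a   (applied A -> a)
Final yield: b b b b b b a
Total rewrite steps: 13

13


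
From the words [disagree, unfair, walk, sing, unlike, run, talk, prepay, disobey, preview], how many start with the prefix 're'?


Checking each word for prefix 're':
  'disagree' -> no (count: 0)
  'unfair' -> no (count: 0)
  'walk' -> no (count: 0)
  'sing' -> no (count: 0)
  'unlike' -> no (count: 0)
  'run' -> no (count: 0)
  'talk' -> no (count: 0)
  'prepay' -> no (count: 0)
  'disobey' -> no (count: 0)
  'preview' -> no (count: 0)
Total with prefix 're': 0

0


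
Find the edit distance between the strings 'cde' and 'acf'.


Building DP table for s1='cde' (len 3) and s2='acf' (len 3):
       a  c  f
    0  1  2  3
  c 1  1  1  2
  d 2  2  2  2
  e 3  3  3  3
Edit distance = dp[3][3] = 3

3


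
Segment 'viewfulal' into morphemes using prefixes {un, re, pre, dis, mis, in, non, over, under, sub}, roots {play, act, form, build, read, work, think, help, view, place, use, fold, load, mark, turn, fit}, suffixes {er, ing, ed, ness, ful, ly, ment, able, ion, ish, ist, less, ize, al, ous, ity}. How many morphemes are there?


Segmenting 'viewfulal' against the inventory:
  'view' -> root (morpheme 1)
  'ful' -> suffix (morpheme 2)
  'al' -> suffix (morpheme 3)
Total morphemes: 3

3


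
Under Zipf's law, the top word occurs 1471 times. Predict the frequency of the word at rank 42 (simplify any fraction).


Zipf's law: freq(rank) = f1 / rank
f1 = 1471, rank = 42
freq = 1471 / 42
GCD(1471, 42) = 1
Simplified: 1471/42

1471/42


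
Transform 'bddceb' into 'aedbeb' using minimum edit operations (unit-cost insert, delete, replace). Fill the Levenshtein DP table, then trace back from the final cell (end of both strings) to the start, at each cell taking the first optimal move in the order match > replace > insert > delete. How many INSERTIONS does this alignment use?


Edit distance = 3. Backtracking from cell (6, 6) with preference match > replace > insert > delete,
then listing the resulting alignment 'bddceb' -> 'aedbeb' left to right:
  Step 1: replace b->a
  Step 2: replace d->e
  Step 3: keep 'd'
  Step 4: replace c->b
  Step 5: keep 'e'
  Step 6: keep 'b'
Total insertions: 0

0


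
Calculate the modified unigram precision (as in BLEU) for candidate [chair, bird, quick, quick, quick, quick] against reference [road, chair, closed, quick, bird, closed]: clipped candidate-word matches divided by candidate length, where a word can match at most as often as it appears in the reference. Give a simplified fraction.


Reference word counts: {'bird': 1, 'chair': 1, 'closed': 2, 'quick': 1, 'road': 1}
Checking each candidate word (with clipping):
  'chair' -> in reference (ref count 1, used 1/1) -> match (matches: 1)
  'bird' -> in reference (ref count 1, used 1/1) -> match (matches: 2)
  'quick' -> in reference (ref count 1, used 1/1) -> match (matches: 3)
  'quick' -> ref count 1 already used up (1/1) -> clipped, no match (matches: 3)
  'quick' -> ref count 1 already used up (1/1) -> clipped, no match (matches: 3)
  'quick' -> ref count 1 already used up (1/1) -> clipped, no match (matches: 3)
Clipped matches: 3, Candidate length: 6
Precision = 3/6 = 1/2

1/2


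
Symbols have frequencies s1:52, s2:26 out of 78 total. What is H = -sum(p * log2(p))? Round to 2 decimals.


Computing entropy H = -sum(p_i * log2(p_i)):
  s1: p = 52/78 = 0.6667, -p*log2(p) = 0.3900
  s2: p = 26/78 = 0.3333, -p*log2(p) = 0.5283
H = sum of terms = 0.9183
Rounded to 2 decimals: 0.92

0.92


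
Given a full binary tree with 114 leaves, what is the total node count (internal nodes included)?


Leaf nodes (terminals): 114
Internal nodes = n - 1 = 114 - 1 = 113
Total = leaves + internal = 114 + 113 = 227

227


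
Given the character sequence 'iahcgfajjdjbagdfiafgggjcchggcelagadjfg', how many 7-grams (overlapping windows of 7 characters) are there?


String 'iahcgfajjdjbagdfiafgggjcchggcelagadjfg' has length L = 38.
Number of overlapping n-grams = L - n + 1
Substituting: 38 - 7 + 1 = 32

32


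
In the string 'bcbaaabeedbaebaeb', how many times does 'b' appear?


Scanning 'bcbaaabeedbaebaeb' for 'b':
  Position 0: 'b' -> MATCH (count: 1)
  Position 2: 'b' -> MATCH (count: 2)
  Position 6: 'b' -> MATCH (count: 3)
  Position 10: 'b' -> MATCH (count: 4)
  Position 13: 'b' -> MATCH (count: 5)
  Position 16: 'b' -> MATCH (count: 6)
Total occurrences of 'b': 6

6


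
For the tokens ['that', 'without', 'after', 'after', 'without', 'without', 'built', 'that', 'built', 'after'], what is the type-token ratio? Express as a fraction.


Tokens: 10
Unique types: ('after', 'built', 'that', 'without') = 4
TTR = 4/10
Simplify: divide both by 2 -> 2/5
TTR = 2/5

2/5


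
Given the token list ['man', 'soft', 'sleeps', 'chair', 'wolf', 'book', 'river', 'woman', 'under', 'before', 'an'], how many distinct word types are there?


Listing all tokens and tracking unique types:
  Token 1: 'man' -> NEW (unique so far: 1)
  Token 2: 'soft' -> NEW (unique so far: 2)
  Token 3: 'sleeps' -> NEW (unique so far: 3)
  Token 4: 'chair' -> NEW (unique so far: 4)
  Token 5: 'wolf' -> NEW (unique so far: 5)
  Token 6: 'book' -> NEW (unique so far: 6)
  Token 7: 'river' -> NEW (unique so far: 7)
  Token 8: 'woman' -> NEW (unique so far: 8)
  Token 9: 'under' -> NEW (unique so far: 9)
  Token 10: 'before' -> NEW (unique so far: 10)
  Token 11: 'an' -> NEW (unique so far: 11)
Unique types: ('an', 'before', 'book', 'chair', 'man', 'river', 'sleeps', 'soft', 'under', 'wolf', 'woman')
Vocabulary size: 11

11


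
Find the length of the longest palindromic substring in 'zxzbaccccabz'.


Scanning 'zxzbaccccabz' for palindromic substrings.
Substring at positions 2-11: 'zbaccccabz'.
Check: reverse('zbaccccabz') = 'zbaccccabz' -> palindrome confirmed.
Neighbouring characters ('x' / '-') break symmetry, so it cannot extend further.
No longer palindromic substring exists; longest length = 10

10


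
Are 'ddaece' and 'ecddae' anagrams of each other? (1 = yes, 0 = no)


Sort characters of 'ddaece': 'acddee'
Sort characters of 'ecddae': 'acddee'
Sorted forms match -> they ARE anagrams
Result: 1

1


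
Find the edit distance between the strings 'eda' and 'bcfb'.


Building DP table for s1='eda' (len 3) and s2='bcfb' (len 4):
       b  c  f  b
    0  1  2  3  4
  e 1  1  2  3  4
  d 2  2  2  3  4
  a 3  3  3  3  4
Edit distance = dp[3][4] = 4

4


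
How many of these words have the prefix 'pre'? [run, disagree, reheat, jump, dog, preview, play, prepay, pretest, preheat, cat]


Checking each word for prefix 'pre':
  'run' -> no (count: 0)
  'disagree' -> no (count: 0)
  'reheat' -> no (count: 0)
  'jump' -> no (count: 0)
  'dog' -> no (count: 0)
  'preview' -> YES, starts with 'pre' (count: 1)
  'play' -> no (count: 1)
  'prepay' -> YES, starts with 'pre' (count: 2)
  'pretest' -> YES, starts with 'pre' (count: 3)
  'preheat' -> YES, starts with 'pre' (count: 4)
  'cat' -> no (count: 4)
Total with prefix 'pre': 4

4


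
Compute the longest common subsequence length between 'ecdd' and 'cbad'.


DP table for LCS of 'ecdd' and 'cbad':
       c  b  a  d
    0  0  0  0  0
  e 0  0  0  0  0
  c 0  1  1  1  1
  d 0  1  1  1  2
  d 0  1  1  1  2
LCS: 'cd'
LCS length = 2

2


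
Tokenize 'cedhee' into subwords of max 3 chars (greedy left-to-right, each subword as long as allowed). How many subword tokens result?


'cedhee' has 6 characters.
Chunking with max size 3:
  Chunk 1: 'ced' (positions 0-2)
  Chunk 2: 'hee' (positions 3-5)
Total chunks: ceil(6 / 3) = 2

2


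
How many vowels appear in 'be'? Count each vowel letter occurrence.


Scanning each character of 'be':
  Position 1: 'b' -> consonant (running count: 0)
  Position 2: 'e' -> vowel (running count: 1)
Total vowels: 1

1


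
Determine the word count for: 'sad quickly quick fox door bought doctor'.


Counting words by splitting on spaces:
  Word 1: 'sad'
  Word 2: 'quickly'
  Word 3: 'quick'
  Word 4: 'fox'
  Word 5: 'door'
  Word 6: 'bought'
  Word 7: 'doctor'
Total words: 7

7


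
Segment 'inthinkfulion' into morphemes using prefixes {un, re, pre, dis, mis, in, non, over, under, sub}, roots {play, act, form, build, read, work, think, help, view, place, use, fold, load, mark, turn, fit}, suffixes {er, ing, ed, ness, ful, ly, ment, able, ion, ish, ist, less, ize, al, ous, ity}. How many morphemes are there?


Segmenting 'inthinkfulion' against the inventory:
  'in' -> prefix (morpheme 1)
  'think' -> root (morpheme 2)
  'ful' -> suffix (morpheme 3)
  'ion' -> suffix (morpheme 4)
Total morphemes: 4

4


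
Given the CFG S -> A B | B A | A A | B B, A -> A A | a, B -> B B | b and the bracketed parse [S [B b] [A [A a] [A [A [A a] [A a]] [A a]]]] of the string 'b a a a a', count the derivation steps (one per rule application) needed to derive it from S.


Every bracketed nonterminal node [X ...] in the tree is produced by exactly one rule application.
Reading the tree off as a leftmost derivation:
  Step 1: S  =>  B A   (applied S -> B A)
  Step 2: B A  =>  b A   (applied B -> b)
  Step 3: b A  =>  b A A   (applied A -> A A)
  Step 4: b A A  =>  b a A   (applied A -> a)
  Step 5: b a A  =>  b a A A   (applied A -> A A)
  Step 6: b a A A  =>  b a A A A   (applied A -> A A)
  Step 7: b a A A A  =>  b a a A A   (applied A -> a)
  Step 8: b a a A A  =>  b a a a A   (applied A -> a)
  Step 9: b a a a A  =>  b a a a a   (applied A -> a)
Final yield: b a a a a
Total rewrite steps: 9

9


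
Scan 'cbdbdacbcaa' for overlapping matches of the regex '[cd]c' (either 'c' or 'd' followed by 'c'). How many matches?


Pattern: [cd]c means either 'c' or 'd' followed by 'c'.
Scanning 'cbdbdacbcaa' position-by-position:
  Pos 0: window 'cb' -> no
  Pos 1: window 'bd' -> no
  Pos 2: window 'db' -> no
  Pos 3: window 'bd' -> no
  Pos 4: window 'da' -> no
  Pos 5: window 'ac' -> no
  Pos 6: window 'cb' -> no
  Pos 7: window 'bc' -> no
  Pos 8: window 'ca' -> no
  Pos 9: window 'aa' -> no
  Pos 10: window 'a' -> no
Total matches: 0

0


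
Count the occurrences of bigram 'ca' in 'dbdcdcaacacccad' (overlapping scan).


Scanning 'dbdcdcaacacccad' for bigram 'ca':
  Position 0: 'db' -> no
  Position 1: 'bd' -> no
  Position 2: 'dc' -> no
  Position 3: 'cd' -> no
  Position 4: 'dc' -> no
  Position 5: 'ca' -> MATCH
  Position 6: 'aa' -> no
  Position 7: 'ac' -> no
  Position 8: 'ca' -> MATCH
  Position 9: 'ac' -> no
  Position 10: 'cc' -> no
  Position 11: 'cc' -> no
  Position 12: 'ca' -> MATCH
  Position 13: 'ad' -> no
Total matches: 3

3


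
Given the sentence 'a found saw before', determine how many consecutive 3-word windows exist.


Word trigrams from [4] words:
  Trigram 1: (a found saw)
  Trigram 2: (found saw before)
Total word trigrams: 4 - 2 = 2

2


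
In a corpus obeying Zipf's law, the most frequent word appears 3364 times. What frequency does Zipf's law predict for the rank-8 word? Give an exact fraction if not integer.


Zipf's law: freq(rank) = f1 / rank
f1 = 3364, rank = 8
freq = 3364 / 8
GCD(3364, 8) = 4
Simplified: 841/2

841/2


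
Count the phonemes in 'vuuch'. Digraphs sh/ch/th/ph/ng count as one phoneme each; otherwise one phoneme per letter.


Parsing 'vuuch' greedily, digraphs first:
  'v' -> consonant phoneme (phonemes so far: 1)
  'u' -> vowel phoneme (phonemes so far: 2)
  'u' -> vowel phoneme (phonemes so far: 3)
  'ch' -> digraph (1 consonant phoneme) (phonemes so far: 4)
Total phonemes: 4

4


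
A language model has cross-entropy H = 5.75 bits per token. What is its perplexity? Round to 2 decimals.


Perplexity formula: PP = 2^H
H = 5.75
PP = 2^5.75
Decompose: 2^5.75 = 2^5 * 2^0.75
2^5 = 32, 2^0.75 ~ 1.6817928
PP ~ 32 * 1.6817928 = 53.8173696
Rounded to 2 decimals: 53.82

53.82


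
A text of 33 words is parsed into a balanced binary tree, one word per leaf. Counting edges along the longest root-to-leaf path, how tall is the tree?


In a balanced binary tree with n leaves the deepest leaf is ceil(log2(n)) edges below the root.
log2(33) = 5.0444
ceil(5.0444) = 6
height (edges) = 6

6
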